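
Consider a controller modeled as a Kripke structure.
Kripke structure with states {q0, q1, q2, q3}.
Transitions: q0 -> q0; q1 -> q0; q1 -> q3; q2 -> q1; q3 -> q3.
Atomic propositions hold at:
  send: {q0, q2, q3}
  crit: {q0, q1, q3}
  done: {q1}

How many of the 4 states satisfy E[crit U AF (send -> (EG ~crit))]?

Sat(~crit) = {q2}
EG ~crit: greatest fixpoint, start Z0 = {q2}, keep only states in Sat with some successor in Z. Z1 = ∅; fixed.
Sat(EG ~crit) = ∅
Sat(send -> (EG ~crit)) = {q1}
AF (send -> (EG ~crit)): least fixpoint, start Z0 = {q1}, add states with every successor in Z. Z1 = {q1, q2}; fixed.
Sat(AF (send -> (EG ~crit))) = {q1, q2}
E[crit U AF (send -> (EG ~crit))]: least fixpoint, start Z0 = Sat(AF (send -> (EG ~crit))) = {q1, q2}, add states in Sat(crit) with some successor in Z. Already a fixed point.
Sat(E[crit U AF (send -> (EG ~crit))]) = {q1, q2}
|Sat(E[crit U AF (send -> (EG ~crit))])| = |{q1, q2}| = 2.

2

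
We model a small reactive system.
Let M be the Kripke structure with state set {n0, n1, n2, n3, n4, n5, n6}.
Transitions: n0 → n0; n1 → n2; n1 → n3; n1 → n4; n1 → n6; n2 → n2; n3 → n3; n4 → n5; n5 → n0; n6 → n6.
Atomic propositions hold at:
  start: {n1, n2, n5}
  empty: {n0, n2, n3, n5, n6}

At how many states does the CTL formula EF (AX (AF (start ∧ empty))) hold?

Sat(start ∧ empty) = {n2, n5}
AF (start ∧ empty): least fixpoint, start Z0 = {n2, n5}, add states with every successor in Z. Z1 = {n2, n4, n5}; fixed.
Sat(AF (start ∧ empty)) = {n2, n4, n5}
Sat(AX (AF (start ∧ empty))) = {s : every successor in {n2, n4, n5}} = {n2, n4}
EF (AX (AF (start ∧ empty))): least fixpoint, start Z0 = {n2, n4}, add states with some successor in Z. Z1 = {n1, n2, n4}; fixed.
Sat(EF (AX (AF (start ∧ empty)))) = {n1, n2, n4}
|Sat(EF (AX (AF (start ∧ empty))))| = |{n1, n2, n4}| = 3.

3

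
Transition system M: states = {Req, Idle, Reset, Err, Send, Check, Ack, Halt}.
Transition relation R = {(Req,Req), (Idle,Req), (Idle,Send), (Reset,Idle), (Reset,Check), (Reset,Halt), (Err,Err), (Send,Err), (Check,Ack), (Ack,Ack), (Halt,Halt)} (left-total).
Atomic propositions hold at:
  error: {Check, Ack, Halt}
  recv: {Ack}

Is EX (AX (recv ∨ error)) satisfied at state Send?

No

Sat(recv ∨ error) = {Check, Ack, Halt}
Sat(AX (recv ∨ error)) = {s : every successor in {Check, Ack, Halt}} = {Check, Ack, Halt}
Sat(EX (AX (recv ∨ error))) = {s : some successor in {Check, Ack, Halt}} = {Reset, Check, Ack, Halt}
Send ∉ Sat(EX (AX (recv ∨ error))) = {Reset, Check, Ack, Halt}, so the formula does not hold at Send.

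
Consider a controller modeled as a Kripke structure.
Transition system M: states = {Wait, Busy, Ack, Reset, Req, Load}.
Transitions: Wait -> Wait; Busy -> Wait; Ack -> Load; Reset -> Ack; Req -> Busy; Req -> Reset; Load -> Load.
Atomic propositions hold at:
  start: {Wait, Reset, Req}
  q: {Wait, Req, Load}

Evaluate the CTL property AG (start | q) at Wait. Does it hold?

Sat(start | q) = {Wait, Reset, Req, Load}
AG (start | q): greatest fixpoint, start Z0 = {Wait, Reset, Req, Load}, keep only states in Sat with every successor in Z. Z1 = {Wait, Load}; fixed.
Sat(AG (start | q)) = {Wait, Load}
Wait ∈ Sat(AG (start | q)) = {Wait, Load}, so the formula holds at Wait.

Yes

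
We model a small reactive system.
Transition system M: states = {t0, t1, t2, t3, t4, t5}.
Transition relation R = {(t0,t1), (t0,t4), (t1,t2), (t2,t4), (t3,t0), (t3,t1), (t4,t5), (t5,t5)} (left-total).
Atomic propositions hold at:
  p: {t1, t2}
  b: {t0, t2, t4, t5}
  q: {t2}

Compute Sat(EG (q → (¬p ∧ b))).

Sat(¬p) = {t0, t3, t4, t5}
Sat(¬p ∧ b) = {t0, t4, t5}
Sat(q → (¬p ∧ b)) = {t0, t1, t3, t4, t5}
EG (q → (¬p ∧ b)): greatest fixpoint, start Z0 = {t0, t1, t3, t4, t5}, keep only states in Sat with some successor in Z. Z1 = {t0, t3, t4, t5}; fixed.
Sat(EG (q → (¬p ∧ b))) = {t0, t3, t4, t5}

{t0, t3, t4, t5}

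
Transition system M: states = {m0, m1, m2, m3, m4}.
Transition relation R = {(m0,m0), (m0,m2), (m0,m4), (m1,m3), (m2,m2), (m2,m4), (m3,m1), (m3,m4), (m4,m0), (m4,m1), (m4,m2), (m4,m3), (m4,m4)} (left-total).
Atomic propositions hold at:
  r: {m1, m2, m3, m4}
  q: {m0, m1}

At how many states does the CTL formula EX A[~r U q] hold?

Sat(~r) = {m0}
A[~r U q]: least fixpoint, start Z0 = Sat(q) = {m0, m1}, add states in Sat(~r) with every successor in Z. Already a fixed point.
Sat(A[~r U q]) = {m0, m1}
Sat(EX A[~r U q]) = {s : some successor in {m0, m1}} = {m0, m3, m4}
|Sat(EX A[~r U q])| = |{m0, m3, m4}| = 3.

3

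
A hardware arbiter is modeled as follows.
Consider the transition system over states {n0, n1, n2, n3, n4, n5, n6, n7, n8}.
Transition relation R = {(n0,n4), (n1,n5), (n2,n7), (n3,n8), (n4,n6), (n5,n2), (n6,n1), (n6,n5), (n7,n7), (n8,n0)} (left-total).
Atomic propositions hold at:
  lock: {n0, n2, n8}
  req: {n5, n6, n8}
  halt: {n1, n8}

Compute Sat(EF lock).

{n0, n1, n2, n3, n4, n5, n6, n8}

EF lock: least fixpoint, start Z0 = {n0, n2, n8}, add states with some successor in Z. Z1 = {n0, n2, n3, n5, n8}; Z2 = {n0, n1, n2, n3, n5, n6, n8}; Z3 = {n0, n1, n2, n3, n4, n5, n6, n8}; fixed.
Sat(EF lock) = {n0, n1, n2, n3, n4, n5, n6, n8}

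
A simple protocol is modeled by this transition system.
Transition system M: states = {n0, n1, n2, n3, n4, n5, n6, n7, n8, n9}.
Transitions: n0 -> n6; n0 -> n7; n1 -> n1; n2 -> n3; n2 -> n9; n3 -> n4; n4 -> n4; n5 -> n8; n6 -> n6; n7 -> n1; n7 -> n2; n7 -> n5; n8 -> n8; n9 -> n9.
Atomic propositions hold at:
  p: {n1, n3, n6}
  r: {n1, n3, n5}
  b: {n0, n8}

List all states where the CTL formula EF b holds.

{n0, n5, n7, n8}

EF b: least fixpoint, start Z0 = {n0, n8}, add states with some successor in Z. Z1 = {n0, n5, n8}; Z2 = {n0, n5, n7, n8}; fixed.
Sat(EF b) = {n0, n5, n7, n8}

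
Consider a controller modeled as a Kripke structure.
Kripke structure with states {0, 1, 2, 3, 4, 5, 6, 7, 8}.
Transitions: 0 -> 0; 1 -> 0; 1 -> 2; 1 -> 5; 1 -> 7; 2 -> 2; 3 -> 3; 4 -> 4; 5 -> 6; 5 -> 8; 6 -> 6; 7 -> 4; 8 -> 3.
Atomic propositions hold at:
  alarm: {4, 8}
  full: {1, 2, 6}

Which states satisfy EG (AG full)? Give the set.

AG full: greatest fixpoint, start Z0 = {1, 2, 6}, keep only states in Sat with every successor in Z. Z1 = {2, 6}; fixed.
Sat(AG full) = {2, 6}
EG (AG full): greatest fixpoint, start Z0 = {2, 6}, keep only states in Sat with some successor in Z. Already a fixed point.
Sat(EG (AG full)) = {2, 6}

{2, 6}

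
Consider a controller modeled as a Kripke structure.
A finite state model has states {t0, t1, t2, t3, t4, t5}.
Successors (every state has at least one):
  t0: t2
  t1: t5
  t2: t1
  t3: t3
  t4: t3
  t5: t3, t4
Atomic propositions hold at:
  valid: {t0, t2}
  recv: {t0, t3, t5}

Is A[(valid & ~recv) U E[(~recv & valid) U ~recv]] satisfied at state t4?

Sat(~recv) = {t1, t2, t4}
Sat(valid & ~recv) = {t2}
Sat(~recv & valid) = {t2}
E[(~recv & valid) U ~recv]: least fixpoint, start Z0 = Sat(~recv) = {t1, t2, t4}, add states in Sat(~recv & valid) with some successor in Z. Already a fixed point.
Sat(E[(~recv & valid) U ~recv]) = {t1, t2, t4}
A[(valid & ~recv) U E[(~recv & valid) U ~recv]]: least fixpoint, start Z0 = Sat(E[(~recv & valid) U ~recv]) = {t1, t2, t4}, add states in Sat(valid & ~recv) with every successor in Z. Already a fixed point.
Sat(A[(valid & ~recv) U E[(~recv & valid) U ~recv]]) = {t1, t2, t4}
t4 ∈ Sat(A[(valid & ~recv) U E[(~recv & valid) U ~recv]]) = {t1, t2, t4}, so the formula holds at t4.

Yes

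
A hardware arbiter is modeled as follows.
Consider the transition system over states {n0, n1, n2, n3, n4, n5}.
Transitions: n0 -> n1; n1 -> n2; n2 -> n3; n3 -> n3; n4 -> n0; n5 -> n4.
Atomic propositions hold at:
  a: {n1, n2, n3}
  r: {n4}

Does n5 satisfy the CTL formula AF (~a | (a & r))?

Yes

Sat(~a) = {n0, n4, n5}
Sat(a & r) = ∅
Sat(~a | (a & r)) = {n0, n4, n5}
AF (~a | (a & r)): least fixpoint, start Z0 = {n0, n4, n5}, add states with every successor in Z. Already a fixed point.
Sat(AF (~a | (a & r))) = {n0, n4, n5}
n5 ∈ Sat(AF (~a | (a & r))) = {n0, n4, n5}, so the formula holds at n5.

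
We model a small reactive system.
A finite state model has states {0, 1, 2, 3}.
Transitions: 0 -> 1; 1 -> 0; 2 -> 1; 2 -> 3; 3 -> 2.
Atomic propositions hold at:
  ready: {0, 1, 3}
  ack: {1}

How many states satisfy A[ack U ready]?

3

A[ack U ready]: least fixpoint, start Z0 = Sat(ready) = {0, 1, 3}, add states in Sat(ack) with every successor in Z. Already a fixed point.
Sat(A[ack U ready]) = {0, 1, 3}
|Sat(A[ack U ready])| = |{0, 1, 3}| = 3.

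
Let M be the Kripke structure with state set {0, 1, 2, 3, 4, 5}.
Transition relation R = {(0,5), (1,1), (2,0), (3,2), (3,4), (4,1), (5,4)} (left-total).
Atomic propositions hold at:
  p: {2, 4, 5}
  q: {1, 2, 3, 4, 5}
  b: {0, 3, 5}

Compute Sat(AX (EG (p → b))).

{1, 4}

Sat(p → b) = {0, 1, 3, 5}
EG (p → b): greatest fixpoint, start Z0 = {0, 1, 3, 5}, keep only states in Sat with some successor in Z. Z1 = {0, 1}; Z2 = {1}; fixed.
Sat(EG (p → b)) = {1}
Sat(AX (EG (p → b))) = {s : every successor in {1}} = {1, 4}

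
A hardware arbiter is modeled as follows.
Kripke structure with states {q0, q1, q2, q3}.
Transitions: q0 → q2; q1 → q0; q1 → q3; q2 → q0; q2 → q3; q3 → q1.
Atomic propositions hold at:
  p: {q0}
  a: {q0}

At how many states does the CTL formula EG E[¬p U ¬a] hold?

Sat(¬p) = {q1, q2, q3}
Sat(¬a) = {q1, q2, q3}
E[¬p U ¬a]: least fixpoint, start Z0 = Sat(¬a) = {q1, q2, q3}, add states in Sat(¬p) with some successor in Z. Already a fixed point.
Sat(E[¬p U ¬a]) = {q1, q2, q3}
EG E[¬p U ¬a]: greatest fixpoint, start Z0 = {q1, q2, q3}, keep only states in Sat with some successor in Z. Already a fixed point.
Sat(EG E[¬p U ¬a]) = {q1, q2, q3}
|Sat(EG E[¬p U ¬a])| = |{q1, q2, q3}| = 3.

3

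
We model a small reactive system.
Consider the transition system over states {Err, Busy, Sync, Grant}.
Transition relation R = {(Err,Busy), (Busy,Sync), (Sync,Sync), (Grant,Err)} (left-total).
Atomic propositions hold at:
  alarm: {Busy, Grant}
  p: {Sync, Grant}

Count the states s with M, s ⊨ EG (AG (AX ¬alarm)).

Sat(¬alarm) = {Err, Sync}
Sat(AX ¬alarm) = {s : every successor in {Err, Sync}} = {Busy, Sync, Grant}
AG (AX ¬alarm): greatest fixpoint, start Z0 = {Busy, Sync, Grant}, keep only states in Sat with every successor in Z. Z1 = {Busy, Sync}; fixed.
Sat(AG (AX ¬alarm)) = {Busy, Sync}
EG (AG (AX ¬alarm)): greatest fixpoint, start Z0 = {Busy, Sync}, keep only states in Sat with some successor in Z. Already a fixed point.
Sat(EG (AG (AX ¬alarm))) = {Busy, Sync}
|Sat(EG (AG (AX ¬alarm)))| = |{Busy, Sync}| = 2.

2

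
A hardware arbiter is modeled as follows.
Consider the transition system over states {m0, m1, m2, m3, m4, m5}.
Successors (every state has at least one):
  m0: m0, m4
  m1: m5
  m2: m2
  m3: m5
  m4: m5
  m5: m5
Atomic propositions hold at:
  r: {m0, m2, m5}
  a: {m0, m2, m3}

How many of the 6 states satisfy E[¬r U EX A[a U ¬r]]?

1

Sat(¬r) = {m1, m3, m4}
A[a U ¬r]: least fixpoint, start Z0 = Sat(¬r) = {m1, m3, m4}, add states in Sat(a) with every successor in Z. Already a fixed point.
Sat(A[a U ¬r]) = {m1, m3, m4}
Sat(EX A[a U ¬r]) = {s : some successor in {m1, m3, m4}} = {m0}
E[¬r U EX A[a U ¬r]]: least fixpoint, start Z0 = Sat(EX A[a U ¬r]) = {m0}, add states in Sat(¬r) with some successor in Z. Already a fixed point.
Sat(E[¬r U EX A[a U ¬r]]) = {m0}
|Sat(E[¬r U EX A[a U ¬r]])| = |{m0}| = 1.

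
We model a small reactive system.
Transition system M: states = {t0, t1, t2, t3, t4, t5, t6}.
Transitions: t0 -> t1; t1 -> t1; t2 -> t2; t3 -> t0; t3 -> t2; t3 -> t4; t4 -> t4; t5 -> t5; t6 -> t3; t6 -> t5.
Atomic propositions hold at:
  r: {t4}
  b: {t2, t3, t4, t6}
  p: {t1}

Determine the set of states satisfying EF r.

EF r: least fixpoint, start Z0 = {t4}, add states with some successor in Z. Z1 = {t3, t4}; Z2 = {t3, t4, t6}; fixed.
Sat(EF r) = {t3, t4, t6}

{t3, t4, t6}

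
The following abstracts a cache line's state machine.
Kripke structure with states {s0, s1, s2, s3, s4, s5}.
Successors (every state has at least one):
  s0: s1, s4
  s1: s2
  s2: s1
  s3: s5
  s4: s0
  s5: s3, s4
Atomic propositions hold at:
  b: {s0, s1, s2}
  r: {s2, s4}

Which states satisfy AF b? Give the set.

{s0, s1, s2, s4}

AF b: least fixpoint, start Z0 = {s0, s1, s2}, add states with every successor in Z. Z1 = {s0, s1, s2, s4}; fixed.
Sat(AF b) = {s0, s1, s2, s4}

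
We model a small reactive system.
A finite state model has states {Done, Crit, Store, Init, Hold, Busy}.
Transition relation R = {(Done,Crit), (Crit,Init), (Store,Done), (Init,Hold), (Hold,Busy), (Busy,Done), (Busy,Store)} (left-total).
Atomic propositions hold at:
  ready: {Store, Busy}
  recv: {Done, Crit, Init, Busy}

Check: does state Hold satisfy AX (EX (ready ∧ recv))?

No

Sat(ready ∧ recv) = {Busy}
Sat(EX (ready ∧ recv)) = {s : some successor in {Busy}} = {Hold}
Sat(AX (EX (ready ∧ recv))) = {s : every successor in {Hold}} = {Init}
Hold ∉ Sat(AX (EX (ready ∧ recv))) = {Init}, so the formula does not hold at Hold.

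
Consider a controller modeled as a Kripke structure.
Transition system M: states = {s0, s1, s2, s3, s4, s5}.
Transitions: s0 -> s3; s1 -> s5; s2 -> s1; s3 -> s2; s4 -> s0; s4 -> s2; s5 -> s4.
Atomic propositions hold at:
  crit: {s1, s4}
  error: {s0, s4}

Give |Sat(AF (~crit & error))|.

1

Sat(~crit) = {s0, s2, s3, s5}
Sat(~crit & error) = {s0}
AF (~crit & error): least fixpoint, start Z0 = {s0}, add states with every successor in Z. Already a fixed point.
Sat(AF (~crit & error)) = {s0}
|Sat(AF (~crit & error))| = |{s0}| = 1.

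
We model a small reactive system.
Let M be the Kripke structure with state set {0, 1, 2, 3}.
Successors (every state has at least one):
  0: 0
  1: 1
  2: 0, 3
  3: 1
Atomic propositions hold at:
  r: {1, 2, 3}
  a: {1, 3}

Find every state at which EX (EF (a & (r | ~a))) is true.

{1, 2, 3}

Sat(~a) = {0, 2}
Sat(r | ~a) = {0, 1, 2, 3}
Sat(a & (r | ~a)) = {1, 3}
EF (a & (r | ~a)): least fixpoint, start Z0 = {1, 3}, add states with some successor in Z. Z1 = {1, 2, 3}; fixed.
Sat(EF (a & (r | ~a))) = {1, 2, 3}
Sat(EX (EF (a & (r | ~a)))) = {s : some successor in {1, 2, 3}} = {1, 2, 3}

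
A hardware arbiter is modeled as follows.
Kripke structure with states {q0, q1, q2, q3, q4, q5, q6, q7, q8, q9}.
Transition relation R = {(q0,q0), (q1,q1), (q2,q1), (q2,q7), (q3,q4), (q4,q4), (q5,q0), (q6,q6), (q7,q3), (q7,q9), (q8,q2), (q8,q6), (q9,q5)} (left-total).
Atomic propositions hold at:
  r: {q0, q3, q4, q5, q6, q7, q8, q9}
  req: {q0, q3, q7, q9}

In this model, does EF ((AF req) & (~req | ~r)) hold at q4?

AF req: least fixpoint, start Z0 = {q0, q3, q7, q9}, add states with every successor in Z. Z1 = {q0, q3, q5, q7, q9}; fixed.
Sat(AF req) = {q0, q3, q5, q7, q9}
Sat(~req) = {q1, q2, q4, q5, q6, q8}
Sat(~r) = {q1, q2}
Sat(~req | ~r) = {q1, q2, q4, q5, q6, q8}
Sat((AF req) & (~req | ~r)) = {q5}
EF ((AF req) & (~req | ~r)): least fixpoint, start Z0 = {q5}, add states with some successor in Z. Z1 = {q5, q9}; Z2 = {q5, q7, q9}; Z3 = {q2, q5, q7, q9}; Z4 = {q2, q5, q7, q8, q9}; fixed.
Sat(EF ((AF req) & (~req | ~r))) = {q2, q5, q7, q8, q9}
q4 ∉ Sat(EF ((AF req) & (~req | ~r))) = {q2, q5, q7, q8, q9}, so the formula does not hold at q4.

No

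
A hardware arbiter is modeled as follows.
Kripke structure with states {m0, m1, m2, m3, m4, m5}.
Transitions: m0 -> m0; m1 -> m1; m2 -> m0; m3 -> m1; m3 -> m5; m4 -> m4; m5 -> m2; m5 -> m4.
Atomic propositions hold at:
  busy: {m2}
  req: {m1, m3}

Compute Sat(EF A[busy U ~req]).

Sat(~req) = {m0, m2, m4, m5}
A[busy U ~req]: least fixpoint, start Z0 = Sat(~req) = {m0, m2, m4, m5}, add states in Sat(busy) with every successor in Z. Already a fixed point.
Sat(A[busy U ~req]) = {m0, m2, m4, m5}
EF A[busy U ~req]: least fixpoint, start Z0 = {m0, m2, m4, m5}, add states with some successor in Z. Z1 = {m0, m2, m3, m4, m5}; fixed.
Sat(EF A[busy U ~req]) = {m0, m2, m3, m4, m5}

{m0, m2, m3, m4, m5}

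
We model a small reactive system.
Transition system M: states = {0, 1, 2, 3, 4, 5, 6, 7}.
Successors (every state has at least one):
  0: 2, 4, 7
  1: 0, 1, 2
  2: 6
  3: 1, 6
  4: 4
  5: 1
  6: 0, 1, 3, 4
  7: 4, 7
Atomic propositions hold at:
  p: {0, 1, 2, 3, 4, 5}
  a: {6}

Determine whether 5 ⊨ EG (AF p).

AF p: least fixpoint, start Z0 = {0, 1, 2, 3, 4, 5}, add states with every successor in Z. Z1 = {0, 1, 2, 3, 4, 5, 6}; fixed.
Sat(AF p) = {0, 1, 2, 3, 4, 5, 6}
EG (AF p): greatest fixpoint, start Z0 = {0, 1, 2, 3, 4, 5, 6}, keep only states in Sat with some successor in Z. Already a fixed point.
Sat(EG (AF p)) = {0, 1, 2, 3, 4, 5, 6}
5 ∈ Sat(EG (AF p)) = {0, 1, 2, 3, 4, 5, 6}, so the formula holds at 5.

Yes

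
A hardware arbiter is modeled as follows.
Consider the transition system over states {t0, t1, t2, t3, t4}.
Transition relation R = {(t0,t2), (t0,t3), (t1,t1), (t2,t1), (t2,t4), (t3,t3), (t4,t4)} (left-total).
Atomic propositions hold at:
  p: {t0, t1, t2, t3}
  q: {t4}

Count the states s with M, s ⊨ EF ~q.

Sat(~q) = {t0, t1, t2, t3}
EF ~q: least fixpoint, start Z0 = {t0, t1, t2, t3}, add states with some successor in Z. Already a fixed point.
Sat(EF ~q) = {t0, t1, t2, t3}
|Sat(EF ~q)| = |{t0, t1, t2, t3}| = 4.

4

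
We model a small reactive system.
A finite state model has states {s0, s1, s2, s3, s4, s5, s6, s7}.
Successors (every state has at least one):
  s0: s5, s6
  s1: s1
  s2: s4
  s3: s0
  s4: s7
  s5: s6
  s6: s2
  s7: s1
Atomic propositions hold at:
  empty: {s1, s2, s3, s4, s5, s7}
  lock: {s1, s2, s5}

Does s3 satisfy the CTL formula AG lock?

No

AG lock: greatest fixpoint, start Z0 = {s1, s2, s5}, keep only states in Sat with every successor in Z. Z1 = {s1}; fixed.
Sat(AG lock) = {s1}
s3 ∉ Sat(AG lock) = {s1}, so the formula does not hold at s3.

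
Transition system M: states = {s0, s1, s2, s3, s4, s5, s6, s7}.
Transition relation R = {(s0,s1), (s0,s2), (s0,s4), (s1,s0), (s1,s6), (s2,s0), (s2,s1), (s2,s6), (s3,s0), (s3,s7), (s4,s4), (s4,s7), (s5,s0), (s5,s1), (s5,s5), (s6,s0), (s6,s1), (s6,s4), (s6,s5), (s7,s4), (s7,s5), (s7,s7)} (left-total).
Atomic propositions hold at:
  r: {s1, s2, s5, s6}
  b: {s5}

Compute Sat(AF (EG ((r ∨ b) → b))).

{s0, s3, s4, s5, s7}

Sat(r ∨ b) = {s1, s2, s5, s6}
Sat((r ∨ b) → b) = {s0, s3, s4, s5, s7}
EG ((r ∨ b) → b): greatest fixpoint, start Z0 = {s0, s3, s4, s5, s7}, keep only states in Sat with some successor in Z. Already a fixed point.
Sat(EG ((r ∨ b) → b)) = {s0, s3, s4, s5, s7}
AF (EG ((r ∨ b) → b)): least fixpoint, start Z0 = {s0, s3, s4, s5, s7}, add states with every successor in Z. Already a fixed point.
Sat(AF (EG ((r ∨ b) → b))) = {s0, s3, s4, s5, s7}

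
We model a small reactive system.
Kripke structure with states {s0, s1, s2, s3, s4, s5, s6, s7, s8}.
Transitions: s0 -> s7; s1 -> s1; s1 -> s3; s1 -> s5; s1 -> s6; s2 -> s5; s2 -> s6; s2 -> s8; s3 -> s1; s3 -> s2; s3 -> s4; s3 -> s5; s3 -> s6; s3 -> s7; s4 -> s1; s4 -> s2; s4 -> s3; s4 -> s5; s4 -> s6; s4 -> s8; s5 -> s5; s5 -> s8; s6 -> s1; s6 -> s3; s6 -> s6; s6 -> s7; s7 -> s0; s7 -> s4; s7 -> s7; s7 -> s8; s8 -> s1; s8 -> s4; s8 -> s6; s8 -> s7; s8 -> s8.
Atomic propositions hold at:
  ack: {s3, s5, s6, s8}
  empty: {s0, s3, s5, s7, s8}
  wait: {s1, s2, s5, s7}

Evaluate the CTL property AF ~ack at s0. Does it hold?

Sat(~ack) = {s0, s1, s2, s4, s7}
AF ~ack: least fixpoint, start Z0 = {s0, s1, s2, s4, s7}, add states with every successor in Z. Already a fixed point.
Sat(AF ~ack) = {s0, s1, s2, s4, s7}
s0 ∈ Sat(AF ~ack) = {s0, s1, s2, s4, s7}, so the formula holds at s0.

Yes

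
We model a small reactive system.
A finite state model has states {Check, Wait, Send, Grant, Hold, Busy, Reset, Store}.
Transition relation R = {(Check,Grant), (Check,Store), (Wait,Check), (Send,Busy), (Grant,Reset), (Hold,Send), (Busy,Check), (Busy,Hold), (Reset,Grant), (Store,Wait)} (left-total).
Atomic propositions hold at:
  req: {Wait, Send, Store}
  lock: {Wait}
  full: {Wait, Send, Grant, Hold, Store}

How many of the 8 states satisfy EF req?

EF req: least fixpoint, start Z0 = {Wait, Send, Store}, add states with some successor in Z. Z1 = {Check, Wait, Send, Hold, Store}; Z2 = {Check, Wait, Send, Hold, Busy, Store}; fixed.
Sat(EF req) = {Check, Wait, Send, Hold, Busy, Store}
|Sat(EF req)| = |{Check, Wait, Send, Hold, Busy, Store}| = 6.

6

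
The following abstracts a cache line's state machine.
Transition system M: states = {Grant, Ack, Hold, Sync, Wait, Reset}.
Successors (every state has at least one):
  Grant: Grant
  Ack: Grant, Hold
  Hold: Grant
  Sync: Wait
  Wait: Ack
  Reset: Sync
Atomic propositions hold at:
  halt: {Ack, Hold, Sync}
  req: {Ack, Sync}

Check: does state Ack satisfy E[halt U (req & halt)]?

Sat(req & halt) = {Ack, Sync}
E[halt U (req & halt)]: least fixpoint, start Z0 = Sat((req & halt)) = {Ack, Sync}, add states in Sat(halt) with some successor in Z. Already a fixed point.
Sat(E[halt U (req & halt)]) = {Ack, Sync}
Ack ∈ Sat(E[halt U (req & halt)]) = {Ack, Sync}, so the formula holds at Ack.

Yes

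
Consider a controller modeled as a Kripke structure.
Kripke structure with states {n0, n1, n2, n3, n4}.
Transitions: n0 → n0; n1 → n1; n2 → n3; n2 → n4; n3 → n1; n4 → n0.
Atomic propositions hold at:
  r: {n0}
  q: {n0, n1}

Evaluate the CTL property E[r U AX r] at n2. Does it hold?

No

Sat(AX r) = {s : every successor in {n0}} = {n0, n4}
E[r U AX r]: least fixpoint, start Z0 = Sat(AX r) = {n0, n4}, add states in Sat(r) with some successor in Z. Already a fixed point.
Sat(E[r U AX r]) = {n0, n4}
n2 ∉ Sat(E[r U AX r]) = {n0, n4}, so the formula does not hold at n2.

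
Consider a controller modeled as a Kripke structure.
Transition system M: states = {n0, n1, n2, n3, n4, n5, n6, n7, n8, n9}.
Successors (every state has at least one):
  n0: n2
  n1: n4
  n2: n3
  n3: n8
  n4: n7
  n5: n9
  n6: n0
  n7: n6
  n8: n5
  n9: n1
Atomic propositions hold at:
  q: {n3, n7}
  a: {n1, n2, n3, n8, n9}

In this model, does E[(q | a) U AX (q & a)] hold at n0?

Sat(q | a) = {n1, n2, n3, n7, n8, n9}
Sat(q & a) = {n3}
Sat(AX (q & a)) = {s : every successor in {n3}} = {n2}
E[(q | a) U AX (q & a)]: least fixpoint, start Z0 = Sat(AX (q & a)) = {n2}, add states in Sat(q | a) with some successor in Z. Already a fixed point.
Sat(E[(q | a) U AX (q & a)]) = {n2}
n0 ∉ Sat(E[(q | a) U AX (q & a)]) = {n2}, so the formula does not hold at n0.

No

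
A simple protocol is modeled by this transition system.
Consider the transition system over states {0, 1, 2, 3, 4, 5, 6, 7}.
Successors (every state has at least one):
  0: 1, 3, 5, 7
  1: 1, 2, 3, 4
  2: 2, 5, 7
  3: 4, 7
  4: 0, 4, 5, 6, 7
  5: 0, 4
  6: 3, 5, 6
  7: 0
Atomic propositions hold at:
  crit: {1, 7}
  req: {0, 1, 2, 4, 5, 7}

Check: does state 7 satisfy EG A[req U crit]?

No

A[req U crit]: least fixpoint, start Z0 = Sat(crit) = {1, 7}, add states in Sat(req) with every successor in Z. Already a fixed point.
Sat(A[req U crit]) = {1, 7}
EG A[req U crit]: greatest fixpoint, start Z0 = {1, 7}, keep only states in Sat with some successor in Z. Z1 = {1}; fixed.
Sat(EG A[req U crit]) = {1}
7 ∉ Sat(EG A[req U crit]) = {1}, so the formula does not hold at 7.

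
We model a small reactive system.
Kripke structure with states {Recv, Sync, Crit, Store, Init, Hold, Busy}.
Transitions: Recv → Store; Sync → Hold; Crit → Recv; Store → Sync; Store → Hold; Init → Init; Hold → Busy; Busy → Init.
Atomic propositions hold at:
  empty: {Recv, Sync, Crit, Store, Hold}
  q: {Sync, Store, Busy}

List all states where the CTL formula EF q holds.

EF q: least fixpoint, start Z0 = {Sync, Store, Busy}, add states with some successor in Z. Z1 = {Recv, Sync, Store, Hold, Busy}; Z2 = {Recv, Sync, Crit, Store, Hold, Busy}; fixed.
Sat(EF q) = {Recv, Sync, Crit, Store, Hold, Busy}

{Recv, Sync, Crit, Store, Hold, Busy}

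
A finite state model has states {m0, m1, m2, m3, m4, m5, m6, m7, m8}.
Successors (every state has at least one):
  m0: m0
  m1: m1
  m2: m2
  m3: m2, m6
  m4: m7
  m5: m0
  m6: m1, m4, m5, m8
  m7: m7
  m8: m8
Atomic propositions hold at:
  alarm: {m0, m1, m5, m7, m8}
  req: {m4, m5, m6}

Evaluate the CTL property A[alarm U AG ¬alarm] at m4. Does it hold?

Sat(¬alarm) = {m2, m3, m4, m6}
AG ¬alarm: greatest fixpoint, start Z0 = {m2, m3, m4, m6}, keep only states in Sat with every successor in Z. Z1 = {m2, m3}; Z2 = {m2}; fixed.
Sat(AG ¬alarm) = {m2}
A[alarm U AG ¬alarm]: least fixpoint, start Z0 = Sat(AG ¬alarm) = {m2}, add states in Sat(alarm) with every successor in Z. Already a fixed point.
Sat(A[alarm U AG ¬alarm]) = {m2}
m4 ∉ Sat(A[alarm U AG ¬alarm]) = {m2}, so the formula does not hold at m4.

No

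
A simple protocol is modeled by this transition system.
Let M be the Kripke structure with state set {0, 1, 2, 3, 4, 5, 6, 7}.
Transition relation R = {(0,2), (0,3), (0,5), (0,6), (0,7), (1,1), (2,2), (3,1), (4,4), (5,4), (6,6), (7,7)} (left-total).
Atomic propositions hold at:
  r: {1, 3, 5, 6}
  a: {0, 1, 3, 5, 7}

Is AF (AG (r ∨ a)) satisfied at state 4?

No

Sat(r ∨ a) = {0, 1, 3, 5, 6, 7}
AG (r ∨ a): greatest fixpoint, start Z0 = {0, 1, 3, 5, 6, 7}, keep only states in Sat with every successor in Z. Z1 = {1, 3, 6, 7}; fixed.
Sat(AG (r ∨ a)) = {1, 3, 6, 7}
AF (AG (r ∨ a)): least fixpoint, start Z0 = {1, 3, 6, 7}, add states with every successor in Z. Already a fixed point.
Sat(AF (AG (r ∨ a))) = {1, 3, 6, 7}
4 ∉ Sat(AF (AG (r ∨ a))) = {1, 3, 6, 7}, so the formula does not hold at 4.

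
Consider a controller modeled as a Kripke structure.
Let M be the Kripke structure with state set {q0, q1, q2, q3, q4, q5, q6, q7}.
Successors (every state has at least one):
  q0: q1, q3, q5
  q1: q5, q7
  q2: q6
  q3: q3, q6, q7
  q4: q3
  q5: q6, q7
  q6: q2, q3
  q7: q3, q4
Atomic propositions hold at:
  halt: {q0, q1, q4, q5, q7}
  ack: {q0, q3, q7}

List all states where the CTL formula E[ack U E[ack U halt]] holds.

{q0, q1, q3, q4, q5, q7}

E[ack U halt]: least fixpoint, start Z0 = Sat(halt) = {q0, q1, q4, q5, q7}, add states in Sat(ack) with some successor in Z. Z1 = {q0, q1, q3, q4, q5, q7}; fixed.
Sat(E[ack U halt]) = {q0, q1, q3, q4, q5, q7}
E[ack U E[ack U halt]]: least fixpoint, start Z0 = Sat(E[ack U halt]) = {q0, q1, q3, q4, q5, q7}, add states in Sat(ack) with some successor in Z. Already a fixed point.
Sat(E[ack U E[ack U halt]]) = {q0, q1, q3, q4, q5, q7}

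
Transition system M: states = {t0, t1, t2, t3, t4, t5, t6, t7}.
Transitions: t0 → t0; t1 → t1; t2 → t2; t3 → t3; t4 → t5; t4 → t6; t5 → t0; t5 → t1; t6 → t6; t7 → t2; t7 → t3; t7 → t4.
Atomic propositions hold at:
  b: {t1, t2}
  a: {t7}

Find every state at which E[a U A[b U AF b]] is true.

{t1, t2, t7}

AF b: least fixpoint, start Z0 = {t1, t2}, add states with every successor in Z. Already a fixed point.
Sat(AF b) = {t1, t2}
A[b U AF b]: least fixpoint, start Z0 = Sat(AF b) = {t1, t2}, add states in Sat(b) with every successor in Z. Already a fixed point.
Sat(A[b U AF b]) = {t1, t2}
E[a U A[b U AF b]]: least fixpoint, start Z0 = Sat(A[b U AF b]) = {t1, t2}, add states in Sat(a) with some successor in Z. Z1 = {t1, t2, t7}; fixed.
Sat(E[a U A[b U AF b]]) = {t1, t2, t7}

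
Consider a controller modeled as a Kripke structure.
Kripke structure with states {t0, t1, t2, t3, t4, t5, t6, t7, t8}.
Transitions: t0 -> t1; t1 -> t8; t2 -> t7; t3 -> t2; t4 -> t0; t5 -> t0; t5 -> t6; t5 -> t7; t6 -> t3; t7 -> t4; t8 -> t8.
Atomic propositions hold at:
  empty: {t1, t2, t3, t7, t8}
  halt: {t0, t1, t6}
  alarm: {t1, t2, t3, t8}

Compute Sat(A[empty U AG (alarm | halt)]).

Sat(alarm | halt) = {t0, t1, t2, t3, t6, t8}
AG (alarm | halt): greatest fixpoint, start Z0 = {t0, t1, t2, t3, t6, t8}, keep only states in Sat with every successor in Z. Z1 = {t0, t1, t3, t6, t8}; Z2 = {t0, t1, t6, t8}; Z3 = {t0, t1, t8}; fixed.
Sat(AG (alarm | halt)) = {t0, t1, t8}
A[empty U AG (alarm | halt)]: least fixpoint, start Z0 = Sat(AG (alarm | halt)) = {t0, t1, t8}, add states in Sat(empty) with every successor in Z. Already a fixed point.
Sat(A[empty U AG (alarm | halt)]) = {t0, t1, t8}

{t0, t1, t8}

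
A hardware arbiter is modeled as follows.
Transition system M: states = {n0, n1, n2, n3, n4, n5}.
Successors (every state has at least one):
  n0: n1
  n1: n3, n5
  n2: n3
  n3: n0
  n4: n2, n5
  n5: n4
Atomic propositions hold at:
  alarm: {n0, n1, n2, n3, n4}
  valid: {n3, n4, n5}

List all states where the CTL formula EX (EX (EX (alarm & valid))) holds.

Sat(alarm & valid) = {n3, n4}
Sat(EX (alarm & valid)) = {s : some successor in {n3, n4}} = {n1, n2, n5}
Sat(EX (EX (alarm & valid))) = {s : some successor in {n1, n2, n5}} = {n0, n1, n4}
Sat(EX (EX (EX (alarm & valid)))) = {s : some successor in {n0, n1, n4}} = {n0, n3, n5}

{n0, n3, n5}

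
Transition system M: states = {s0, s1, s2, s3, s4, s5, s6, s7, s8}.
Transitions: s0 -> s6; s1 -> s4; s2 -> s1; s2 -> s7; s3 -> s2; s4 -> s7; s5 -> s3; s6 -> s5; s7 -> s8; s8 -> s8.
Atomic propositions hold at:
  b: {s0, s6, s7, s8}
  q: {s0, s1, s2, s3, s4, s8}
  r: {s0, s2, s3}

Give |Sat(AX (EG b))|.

EG b: greatest fixpoint, start Z0 = {s0, s6, s7, s8}, keep only states in Sat with some successor in Z. Z1 = {s0, s7, s8}; Z2 = {s7, s8}; fixed.
Sat(EG b) = {s7, s8}
Sat(AX (EG b)) = {s : every successor in {s7, s8}} = {s4, s7, s8}
|Sat(AX (EG b))| = |{s4, s7, s8}| = 3.

3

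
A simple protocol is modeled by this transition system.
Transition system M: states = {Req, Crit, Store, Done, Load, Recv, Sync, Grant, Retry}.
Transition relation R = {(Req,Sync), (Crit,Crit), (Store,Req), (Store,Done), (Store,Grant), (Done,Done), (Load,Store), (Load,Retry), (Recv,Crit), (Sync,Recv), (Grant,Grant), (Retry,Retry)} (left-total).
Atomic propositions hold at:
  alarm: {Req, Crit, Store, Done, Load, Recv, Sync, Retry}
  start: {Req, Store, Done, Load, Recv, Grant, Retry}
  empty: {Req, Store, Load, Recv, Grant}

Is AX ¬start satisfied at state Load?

Sat(¬start) = {Crit, Sync}
Sat(AX ¬start) = {s : every successor in {Crit, Sync}} = {Req, Crit, Recv}
Load ∉ Sat(AX ¬start) = {Req, Crit, Recv}, so the formula does not hold at Load.

No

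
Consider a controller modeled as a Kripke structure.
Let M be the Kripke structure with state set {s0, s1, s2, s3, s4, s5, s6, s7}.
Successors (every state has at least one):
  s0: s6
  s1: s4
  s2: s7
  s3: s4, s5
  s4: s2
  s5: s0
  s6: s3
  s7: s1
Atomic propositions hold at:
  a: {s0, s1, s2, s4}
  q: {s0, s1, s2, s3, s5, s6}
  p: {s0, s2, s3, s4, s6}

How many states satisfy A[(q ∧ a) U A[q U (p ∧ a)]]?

Sat(q ∧ a) = {s0, s1, s2}
Sat(p ∧ a) = {s0, s2, s4}
A[q U (p ∧ a)]: least fixpoint, start Z0 = Sat((p ∧ a)) = {s0, s2, s4}, add states in Sat(q) with every successor in Z. Z1 = {s0, s1, s2, s4, s5}; Z2 = {s0, s1, s2, s3, s4, s5}; Z3 = {s0, s1, s2, s3, s4, s5, s6}; fixed.
Sat(A[q U (p ∧ a)]) = {s0, s1, s2, s3, s4, s5, s6}
A[(q ∧ a) U A[q U (p ∧ a)]]: least fixpoint, start Z0 = Sat(A[q U (p ∧ a)]) = {s0, s1, s2, s3, s4, s5, s6}, add states in Sat(q ∧ a) with every successor in Z. Already a fixed point.
Sat(A[(q ∧ a) U A[q U (p ∧ a)]]) = {s0, s1, s2, s3, s4, s5, s6}
|Sat(A[(q ∧ a) U A[q U (p ∧ a)]])| = |{s0, s1, s2, s3, s4, s5, s6}| = 7.

7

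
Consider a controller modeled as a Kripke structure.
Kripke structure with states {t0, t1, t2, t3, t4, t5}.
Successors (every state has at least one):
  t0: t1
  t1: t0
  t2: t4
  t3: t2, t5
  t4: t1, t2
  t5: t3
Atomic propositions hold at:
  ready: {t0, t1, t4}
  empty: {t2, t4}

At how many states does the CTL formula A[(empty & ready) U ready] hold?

Sat(empty & ready) = {t4}
A[(empty & ready) U ready]: least fixpoint, start Z0 = Sat(ready) = {t0, t1, t4}, add states in Sat(empty & ready) with every successor in Z. Already a fixed point.
Sat(A[(empty & ready) U ready]) = {t0, t1, t4}
|Sat(A[(empty & ready) U ready])| = |{t0, t1, t4}| = 3.

3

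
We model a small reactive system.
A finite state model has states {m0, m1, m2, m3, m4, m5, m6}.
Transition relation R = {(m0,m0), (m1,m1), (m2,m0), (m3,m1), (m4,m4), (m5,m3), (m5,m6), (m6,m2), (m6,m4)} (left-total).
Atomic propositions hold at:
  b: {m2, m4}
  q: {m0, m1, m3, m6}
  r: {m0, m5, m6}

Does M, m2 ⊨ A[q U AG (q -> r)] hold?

Yes

Sat(q -> r) = {m0, m2, m4, m5, m6}
AG (q -> r): greatest fixpoint, start Z0 = {m0, m2, m4, m5, m6}, keep only states in Sat with every successor in Z. Z1 = {m0, m2, m4, m6}; fixed.
Sat(AG (q -> r)) = {m0, m2, m4, m6}
A[q U AG (q -> r)]: least fixpoint, start Z0 = Sat(AG (q -> r)) = {m0, m2, m4, m6}, add states in Sat(q) with every successor in Z. Already a fixed point.
Sat(A[q U AG (q -> r)]) = {m0, m2, m4, m6}
m2 ∈ Sat(A[q U AG (q -> r)]) = {m0, m2, m4, m6}, so the formula holds at m2.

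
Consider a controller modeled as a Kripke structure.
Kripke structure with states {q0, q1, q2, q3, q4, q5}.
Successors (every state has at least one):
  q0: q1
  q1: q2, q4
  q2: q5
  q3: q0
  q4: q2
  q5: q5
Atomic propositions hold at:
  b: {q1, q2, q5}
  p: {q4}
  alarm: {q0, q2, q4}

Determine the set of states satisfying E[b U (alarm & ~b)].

Sat(~b) = {q0, q3, q4}
Sat(alarm & ~b) = {q0, q4}
E[b U (alarm & ~b)]: least fixpoint, start Z0 = Sat((alarm & ~b)) = {q0, q4}, add states in Sat(b) with some successor in Z. Z1 = {q0, q1, q4}; fixed.
Sat(E[b U (alarm & ~b)]) = {q0, q1, q4}

{q0, q1, q4}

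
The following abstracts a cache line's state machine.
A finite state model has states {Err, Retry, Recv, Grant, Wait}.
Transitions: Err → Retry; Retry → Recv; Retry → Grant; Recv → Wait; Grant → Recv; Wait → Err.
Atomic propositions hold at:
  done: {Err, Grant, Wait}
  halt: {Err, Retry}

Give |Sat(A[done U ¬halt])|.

3

Sat(¬halt) = {Recv, Grant, Wait}
A[done U ¬halt]: least fixpoint, start Z0 = Sat(¬halt) = {Recv, Grant, Wait}, add states in Sat(done) with every successor in Z. Already a fixed point.
Sat(A[done U ¬halt]) = {Recv, Grant, Wait}
|Sat(A[done U ¬halt])| = |{Recv, Grant, Wait}| = 3.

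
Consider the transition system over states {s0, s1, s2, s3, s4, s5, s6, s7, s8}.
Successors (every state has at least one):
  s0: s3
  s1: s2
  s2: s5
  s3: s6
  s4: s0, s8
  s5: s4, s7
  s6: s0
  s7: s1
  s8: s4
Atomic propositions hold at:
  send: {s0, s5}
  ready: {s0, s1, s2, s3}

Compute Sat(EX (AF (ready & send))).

{s0, s3, s4, s6}

Sat(ready & send) = {s0}
AF (ready & send): least fixpoint, start Z0 = {s0}, add states with every successor in Z. Z1 = {s0, s6}; Z2 = {s0, s3, s6}; fixed.
Sat(AF (ready & send)) = {s0, s3, s6}
Sat(EX (AF (ready & send))) = {s : some successor in {s0, s3, s6}} = {s0, s3, s4, s6}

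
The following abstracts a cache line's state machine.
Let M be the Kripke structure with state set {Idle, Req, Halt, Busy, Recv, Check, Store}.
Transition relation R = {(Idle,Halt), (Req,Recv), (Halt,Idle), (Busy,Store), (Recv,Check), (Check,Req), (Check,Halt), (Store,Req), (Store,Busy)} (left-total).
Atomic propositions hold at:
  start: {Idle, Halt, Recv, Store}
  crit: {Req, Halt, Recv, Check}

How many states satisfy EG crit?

3

EG crit: greatest fixpoint, start Z0 = {Req, Halt, Recv, Check}, keep only states in Sat with some successor in Z. Z1 = {Req, Recv, Check}; fixed.
Sat(EG crit) = {Req, Recv, Check}
|Sat(EG crit)| = |{Req, Recv, Check}| = 3.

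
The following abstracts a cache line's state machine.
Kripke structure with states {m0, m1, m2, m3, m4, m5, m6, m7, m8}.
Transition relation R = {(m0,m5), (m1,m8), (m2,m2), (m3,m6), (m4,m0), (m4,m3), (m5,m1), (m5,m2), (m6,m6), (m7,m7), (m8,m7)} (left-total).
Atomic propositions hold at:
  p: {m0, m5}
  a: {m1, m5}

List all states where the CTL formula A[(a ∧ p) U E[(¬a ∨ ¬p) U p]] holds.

Sat(a ∧ p) = {m5}
Sat(¬a) = {m0, m2, m3, m4, m6, m7, m8}
Sat(¬p) = {m1, m2, m3, m4, m6, m7, m8}
Sat(¬a ∨ ¬p) = {m0, m1, m2, m3, m4, m6, m7, m8}
E[(¬a ∨ ¬p) U p]: least fixpoint, start Z0 = Sat(p) = {m0, m5}, add states in Sat(¬a ∨ ¬p) with some successor in Z. Z1 = {m0, m4, m5}; fixed.
Sat(E[(¬a ∨ ¬p) U p]) = {m0, m4, m5}
A[(a ∧ p) U E[(¬a ∨ ¬p) U p]]: least fixpoint, start Z0 = Sat(E[(¬a ∨ ¬p) U p]) = {m0, m4, m5}, add states in Sat(a ∧ p) with every successor in Z. Already a fixed point.
Sat(A[(a ∧ p) U E[(¬a ∨ ¬p) U p]]) = {m0, m4, m5}

{m0, m4, m5}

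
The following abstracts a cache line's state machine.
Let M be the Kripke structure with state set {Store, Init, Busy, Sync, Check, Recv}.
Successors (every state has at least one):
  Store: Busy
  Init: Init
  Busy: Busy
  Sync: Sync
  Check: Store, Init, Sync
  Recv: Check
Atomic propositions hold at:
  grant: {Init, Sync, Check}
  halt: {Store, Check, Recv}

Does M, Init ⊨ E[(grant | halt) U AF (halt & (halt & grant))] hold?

Sat(grant | halt) = {Store, Init, Sync, Check, Recv}
Sat(halt & grant) = {Check}
Sat(halt & (halt & grant)) = {Check}
AF (halt & (halt & grant)): least fixpoint, start Z0 = {Check}, add states with every successor in Z. Z1 = {Check, Recv}; fixed.
Sat(AF (halt & (halt & grant))) = {Check, Recv}
E[(grant | halt) U AF (halt & (halt & grant))]: least fixpoint, start Z0 = Sat(AF (halt & (halt & grant))) = {Check, Recv}, add states in Sat(grant | halt) with some successor in Z. Already a fixed point.
Sat(E[(grant | halt) U AF (halt & (halt & grant))]) = {Check, Recv}
Init ∉ Sat(E[(grant | halt) U AF (halt & (halt & grant))]) = {Check, Recv}, so the formula does not hold at Init.

No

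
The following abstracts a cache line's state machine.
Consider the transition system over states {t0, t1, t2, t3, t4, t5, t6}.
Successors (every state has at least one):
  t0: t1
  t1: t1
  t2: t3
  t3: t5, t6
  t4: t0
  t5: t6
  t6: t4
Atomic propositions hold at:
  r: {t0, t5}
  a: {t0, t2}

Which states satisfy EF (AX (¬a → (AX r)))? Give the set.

{t2, t3, t4, t5, t6}

Sat(¬a) = {t1, t3, t4, t5, t6}
Sat(AX r) = {s : every successor in {t0, t5}} = {t4}
Sat(¬a → (AX r)) = {t0, t2, t4}
Sat(AX (¬a → (AX r))) = {s : every successor in {t0, t2, t4}} = {t4, t6}
EF (AX (¬a → (AX r))): least fixpoint, start Z0 = {t4, t6}, add states with some successor in Z. Z1 = {t3, t4, t5, t6}; Z2 = {t2, t3, t4, t5, t6}; fixed.
Sat(EF (AX (¬a → (AX r)))) = {t2, t3, t4, t5, t6}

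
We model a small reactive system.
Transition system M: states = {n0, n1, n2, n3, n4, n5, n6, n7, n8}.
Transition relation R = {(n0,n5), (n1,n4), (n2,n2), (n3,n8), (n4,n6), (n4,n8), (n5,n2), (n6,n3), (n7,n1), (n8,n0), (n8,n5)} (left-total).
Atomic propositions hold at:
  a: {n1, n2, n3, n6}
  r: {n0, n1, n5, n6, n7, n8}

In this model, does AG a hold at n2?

Yes

AG a: greatest fixpoint, start Z0 = {n1, n2, n3, n6}, keep only states in Sat with every successor in Z. Z1 = {n2, n6}; Z2 = {n2}; fixed.
Sat(AG a) = {n2}
n2 ∈ Sat(AG a) = {n2}, so the formula holds at n2.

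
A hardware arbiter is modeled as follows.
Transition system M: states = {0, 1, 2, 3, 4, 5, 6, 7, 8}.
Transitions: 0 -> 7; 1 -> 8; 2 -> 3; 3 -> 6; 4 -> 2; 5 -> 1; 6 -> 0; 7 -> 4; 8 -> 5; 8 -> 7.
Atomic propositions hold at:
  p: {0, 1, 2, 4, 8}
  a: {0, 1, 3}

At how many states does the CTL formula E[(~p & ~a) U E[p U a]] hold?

8

Sat(~p) = {3, 5, 6, 7}
Sat(~a) = {2, 4, 5, 6, 7, 8}
Sat(~p & ~a) = {5, 6, 7}
E[p U a]: least fixpoint, start Z0 = Sat(a) = {0, 1, 3}, add states in Sat(p) with some successor in Z. Z1 = {0, 1, 2, 3}; Z2 = {0, 1, 2, 3, 4}; fixed.
Sat(E[p U a]) = {0, 1, 2, 3, 4}
E[(~p & ~a) U E[p U a]]: least fixpoint, start Z0 = Sat(E[p U a]) = {0, 1, 2, 3, 4}, add states in Sat(~p & ~a) with some successor in Z. Z1 = {0, 1, 2, 3, 4, 5, 6, 7}; fixed.
Sat(E[(~p & ~a) U E[p U a]]) = {0, 1, 2, 3, 4, 5, 6, 7}
|Sat(E[(~p & ~a) U E[p U a]])| = |{0, 1, 2, 3, 4, 5, 6, 7}| = 8.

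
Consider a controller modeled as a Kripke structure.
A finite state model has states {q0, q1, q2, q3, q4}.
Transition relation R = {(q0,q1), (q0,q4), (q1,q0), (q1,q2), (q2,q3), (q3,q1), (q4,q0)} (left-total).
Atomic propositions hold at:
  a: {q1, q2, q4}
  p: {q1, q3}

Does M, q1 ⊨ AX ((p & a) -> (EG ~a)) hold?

Yes

Sat(p & a) = {q1}
Sat(~a) = {q0, q3}
EG ~a: greatest fixpoint, start Z0 = {q0, q3}, keep only states in Sat with some successor in Z. Z1 = ∅; fixed.
Sat(EG ~a) = ∅
Sat((p & a) -> (EG ~a)) = {q0, q2, q3, q4}
Sat(AX ((p & a) -> (EG ~a))) = {s : every successor in {q0, q2, q3, q4}} = {q1, q2, q4}
q1 ∈ Sat(AX ((p & a) -> (EG ~a))) = {q1, q2, q4}, so the formula holds at q1.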